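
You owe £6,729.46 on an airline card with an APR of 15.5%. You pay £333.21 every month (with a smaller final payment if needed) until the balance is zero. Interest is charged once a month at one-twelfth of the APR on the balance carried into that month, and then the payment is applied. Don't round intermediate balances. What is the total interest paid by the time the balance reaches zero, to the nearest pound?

£1,119

Monthly rate r = 15.5%/12 = 1.29167% = 0.0129167.
Payoff takes n = ⌈−ln(1 − rB₀/P)/ln(1+r)⌉ = ⌈23.553⌉ = 24 payments; the last is £184.64.
Total paid = 23·£333.21 + £184.64 = £7,848.47.
Total interest = total paid − principal = £7,848.47 − £6,729.46 = £1,119.01.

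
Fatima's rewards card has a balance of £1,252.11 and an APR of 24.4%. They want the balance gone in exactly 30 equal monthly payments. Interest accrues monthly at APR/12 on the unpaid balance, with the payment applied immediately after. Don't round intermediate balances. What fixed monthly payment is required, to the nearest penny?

£56.16

Monthly rate r = 24.4%/12 = 2.03333% = 0.0203333.
Level-payment amortization: P = B₀·r / (1 − (1+r)^(−n)) = 1252.11·0.0203333 / (1 − 1.02033^(−30)).
Denominator 1 − (1+r)^(−30) = 0.45331425.
P = 25.4596 / 0.45331425 ≈ 56.16.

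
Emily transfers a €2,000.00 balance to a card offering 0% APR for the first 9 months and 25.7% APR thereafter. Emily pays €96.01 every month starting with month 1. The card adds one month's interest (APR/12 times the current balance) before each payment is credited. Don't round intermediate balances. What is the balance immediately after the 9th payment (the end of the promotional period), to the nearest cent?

€1,135.91

Promo months 1–9 at r₀ = 0%/12 = 0; months 10+ at r₁ = 25.7%/12 = 0.0214167.
After month 9 (no interest yet): B = €2,000.00 − 9·€96.01 = €1,135.91.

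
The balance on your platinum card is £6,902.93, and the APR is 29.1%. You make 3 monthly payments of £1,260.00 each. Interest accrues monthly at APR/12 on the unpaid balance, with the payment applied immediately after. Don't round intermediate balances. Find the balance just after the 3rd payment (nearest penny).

£3,544.99

Monthly rate r = 29.1%/12 = 2.425% = 0.02425.
Each month: B ← B·(1+r) − £1,260.00.
Month 1: interest £167.40; balance after payment £5,810.33.
Month 2: interest £140.90; balance after payment £4,691.23.
Month 3: interest £113.76; balance after payment £3,544.99.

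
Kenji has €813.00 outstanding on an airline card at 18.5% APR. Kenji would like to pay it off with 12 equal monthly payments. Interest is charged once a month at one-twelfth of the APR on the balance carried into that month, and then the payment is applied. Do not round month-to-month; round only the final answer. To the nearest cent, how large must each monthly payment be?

€74.73

Monthly rate r = 18.5%/12 = 1.54167% = 0.0154167.
Level-payment amortization: P = B₀·r / (1 − (1+r)^(−n)) = 813.00·0.0154167 / (1 − 1.01542^(−12)).
Denominator 1 − (1+r)^(−12) = 0.16772174.
P = 12.5337 / 0.16772174 ≈ 74.73.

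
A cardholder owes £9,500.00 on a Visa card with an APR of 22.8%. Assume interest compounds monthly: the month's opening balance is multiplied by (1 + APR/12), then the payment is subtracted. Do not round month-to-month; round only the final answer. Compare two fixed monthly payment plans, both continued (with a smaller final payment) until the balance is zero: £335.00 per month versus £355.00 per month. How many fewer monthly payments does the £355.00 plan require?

4 fewer payments

Monthly rate r = 22.8%/12 = 1.9% = 0.019.
At £335.00/mo: n = ⌈−ln(1 − rB₀/P)/ln(1+r)⌉ = 42 payments (last £40.28); total interest = total paid − £9,500.00 = £4,275.28.
At £355.00/mo: 38 payments (last £260.71); total interest £3,895.71.
Payments saved = 42 − 38 = 4.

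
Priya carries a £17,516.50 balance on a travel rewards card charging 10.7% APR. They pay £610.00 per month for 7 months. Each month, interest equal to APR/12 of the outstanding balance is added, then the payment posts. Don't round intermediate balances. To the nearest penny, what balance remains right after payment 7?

Monthly rate r = 10.7%/12 = 0.891667% = 0.00891667.
Each month: B ← B·(1+r) − £610.00.
Month 1: interest £156.19; balance after payment £17,062.69.
Month 2: interest £152.14; balance after payment £16,604.83.
Month 3: interest £148.06; balance after payment £16,142.89.
Month 4: interest £143.94; balance after payment £15,676.83.
Month 5: interest £139.79; balance after payment £15,206.62.
Month 6: interest £135.59; balance after payment £14,732.21.
Month 7: interest £131.36; balance after payment £14,253.57.

£14,253.57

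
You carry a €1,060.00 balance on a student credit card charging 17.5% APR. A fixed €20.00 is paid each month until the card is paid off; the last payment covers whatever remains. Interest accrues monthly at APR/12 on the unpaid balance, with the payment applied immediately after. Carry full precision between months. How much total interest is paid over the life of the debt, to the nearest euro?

Monthly rate r = 17.5%/12 = 1.45833% = 0.0145833.
Payoff takes n = ⌈−ln(1 − rB₀/P)/ln(1+r)⌉ = ⌈102.392⌉ = 103 payments; the last is €7.88.
Total paid = 102·€20.00 + €7.88 = €2,047.88.
Total interest = total paid − principal = €2,047.88 − €1,060.00 = €987.88.

€988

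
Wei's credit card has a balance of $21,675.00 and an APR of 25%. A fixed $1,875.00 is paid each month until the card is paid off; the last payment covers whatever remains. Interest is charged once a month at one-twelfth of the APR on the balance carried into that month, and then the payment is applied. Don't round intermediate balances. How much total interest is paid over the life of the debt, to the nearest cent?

Monthly rate r = 25%/12 = 2.08333% = 0.0208333.
Payoff takes n = ⌈−ln(1 − rB₀/P)/ln(1+r)⌉ = ⌈13.363⌉ = 14 payments; the last is $684.95.
Total paid = 13·$1,875.00 + $684.95 = $25,059.95.
Total interest = total paid − principal = $25,059.95 − $21,675.00 = $3,384.95.

$3,384.95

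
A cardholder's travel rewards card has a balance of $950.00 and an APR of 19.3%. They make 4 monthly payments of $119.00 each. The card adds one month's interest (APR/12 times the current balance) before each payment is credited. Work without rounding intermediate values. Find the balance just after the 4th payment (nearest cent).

$525.00

Monthly rate r = 19.3%/12 = 1.60833% = 0.0160833.
Each month: B ← B·(1+r) − $119.00.
Month 1: interest $15.28; balance after payment $846.28.
Month 2: interest $13.61; balance after payment $740.89.
Month 3: interest $11.92; balance after payment $633.81.
Month 4: interest $10.19; balance after payment $525.00.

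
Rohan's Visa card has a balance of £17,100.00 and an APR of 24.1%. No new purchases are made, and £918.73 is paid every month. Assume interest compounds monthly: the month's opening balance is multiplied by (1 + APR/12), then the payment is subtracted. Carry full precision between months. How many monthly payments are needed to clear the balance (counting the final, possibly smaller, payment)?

24 months

Monthly rate r = 24.1%/12 = 2.00833% = 0.0200833.
Recurrence: B ← B·(1+r) − £918.73.
Month 1: interest £343.43; balance after payment £16,524.69.
Month 2: interest £331.87; balance after payment £15,937.84.
Closed form: n = −ln(1 − rB₀/P)/ln(1+r) = −ln(0.6262)/ln(1.02008) ≈ 23.541, so the balance reaches zero during payment 24.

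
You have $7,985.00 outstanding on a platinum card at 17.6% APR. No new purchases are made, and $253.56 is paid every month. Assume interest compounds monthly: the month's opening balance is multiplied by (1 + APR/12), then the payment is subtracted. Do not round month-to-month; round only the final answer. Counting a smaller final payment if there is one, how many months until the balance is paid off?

43 months

Monthly rate r = 17.6%/12 = 1.46667% = 0.0146667.
Recurrence: B ← B·(1+r) − $253.56.
Month 1: interest $117.11; balance after payment $7,848.55.
Month 2: interest $115.11; balance after payment $7,710.11.
Closed form: n = −ln(1 − rB₀/P)/ln(1+r) = −ln(0.53812)/ln(1.01467) ≈ 42.559, so the balance reaches zero during payment 43.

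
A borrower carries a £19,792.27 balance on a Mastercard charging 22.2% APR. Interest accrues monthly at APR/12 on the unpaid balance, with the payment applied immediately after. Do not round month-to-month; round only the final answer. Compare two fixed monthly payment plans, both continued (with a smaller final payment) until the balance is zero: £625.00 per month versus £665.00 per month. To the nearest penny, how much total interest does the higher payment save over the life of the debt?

Monthly rate r = 22.2%/12 = 1.85% = 0.0185.
At £625.00/mo: n = ⌈−ln(1 − rB₀/P)/ln(1+r)⌉ = 49 payments (last £56.52); total interest = total paid − £19,792.27 = £10,264.25.
At £665.00/mo: 44 payments (last £423.59); total interest £9,226.32.
Interest saved = £10,264.25 − £9,226.32 = £1,037.93.

£1,037.93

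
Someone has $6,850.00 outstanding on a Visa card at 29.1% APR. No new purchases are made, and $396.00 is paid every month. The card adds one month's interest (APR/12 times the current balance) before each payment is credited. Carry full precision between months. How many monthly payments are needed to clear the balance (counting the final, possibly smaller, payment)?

Monthly rate r = 29.1%/12 = 2.425% = 0.02425.
Recurrence: B ← B·(1+r) − $396.00.
Month 1: interest $166.11; balance after payment $6,620.11.
Month 2: interest $160.54; balance after payment $6,384.65.
Closed form: n = −ln(1 − rB₀/P)/ln(1+r) = −ln(0.58052)/ln(1.02425) ≈ 22.697, so the balance reaches zero during payment 23.

23 payments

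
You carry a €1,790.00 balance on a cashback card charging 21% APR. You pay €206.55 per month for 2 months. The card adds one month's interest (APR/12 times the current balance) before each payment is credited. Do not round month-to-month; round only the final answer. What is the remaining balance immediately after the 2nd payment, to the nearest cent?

Monthly rate r = 21%/12 = 1.75% = 0.0175.
Each month: B ← B·(1+r) − €206.55.
Month 1: interest €31.33; balance after payment €1,614.78.
Month 2: interest €28.26; balance after payment €1,436.48.

€1,436.48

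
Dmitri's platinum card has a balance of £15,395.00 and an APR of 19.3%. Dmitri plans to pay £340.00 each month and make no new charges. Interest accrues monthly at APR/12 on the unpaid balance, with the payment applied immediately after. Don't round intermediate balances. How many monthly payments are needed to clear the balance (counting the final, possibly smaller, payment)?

82 payments

Monthly rate r = 19.3%/12 = 1.60833% = 0.0160833.
Recurrence: B ← B·(1+r) − £340.00.
Month 1: interest £247.60; balance after payment £15,302.60.
Month 2: interest £246.12; balance after payment £15,208.72.
Closed form: n = −ln(1 − rB₀/P)/ln(1+r) = −ln(0.27176)/ln(1.01608) ≈ 81.656, so the balance reaches zero during payment 82.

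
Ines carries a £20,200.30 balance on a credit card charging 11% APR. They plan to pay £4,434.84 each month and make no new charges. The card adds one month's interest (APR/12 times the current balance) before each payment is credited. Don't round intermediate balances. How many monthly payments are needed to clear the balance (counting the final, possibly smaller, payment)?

Monthly rate r = 11%/12 = 0.916667% = 0.00916667.
Recurrence: B ← B·(1+r) − £4,434.84.
Month 1: interest £185.17; balance after payment £15,950.63.
Month 2: interest £146.21; balance after payment £11,662.00.
Month 3: interest £106.90; balance after payment £7,334.07.
Month 4: interest £67.23; balance after payment £2,966.45.
Month 5: interest £27.19; balance after payment £0.00.

5 payments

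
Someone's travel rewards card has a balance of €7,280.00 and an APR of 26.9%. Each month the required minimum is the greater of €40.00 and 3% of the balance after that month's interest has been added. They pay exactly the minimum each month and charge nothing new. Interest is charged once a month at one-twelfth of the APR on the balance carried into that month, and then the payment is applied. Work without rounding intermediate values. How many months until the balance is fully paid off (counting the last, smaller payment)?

267 months

Monthly rate r = 26.9%/12 = 2.24167% = 0.0224167.
While 3% of the post-interest balance exceeds €40.00, each month B ← (B·(1+r))·(1 − 0.03), i.e. B shrinks by the factor (1+r)·0.97 = 0.99174.
This holds for months 1–208. Entering month 209 the balance is €1,297.95; 3% of the post-interest balance is now below €40.00, so the flat €40.00 minimum applies from here.
From month 209 a fixed €40.00 at rate r clears €1,297.95 in 59 more payments. Total: 208 + 59 = 267 months.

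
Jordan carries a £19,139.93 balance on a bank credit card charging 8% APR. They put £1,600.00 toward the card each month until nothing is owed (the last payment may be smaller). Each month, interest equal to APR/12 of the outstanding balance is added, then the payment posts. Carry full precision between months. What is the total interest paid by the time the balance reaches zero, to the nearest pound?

Monthly rate r = 8%/12 = 0.666667% = 0.00666667.
Payoff takes n = ⌈−ln(1 − rB₀/P)/ln(1+r)⌉ = ⌈12.508⌉ = 13 payments; the last is £814.04.
Total paid = 12·£1,600.00 + £814.04 = £20,014.04.
Total interest = total paid − principal = £20,014.04 − £19,139.93 = £874.11.

£874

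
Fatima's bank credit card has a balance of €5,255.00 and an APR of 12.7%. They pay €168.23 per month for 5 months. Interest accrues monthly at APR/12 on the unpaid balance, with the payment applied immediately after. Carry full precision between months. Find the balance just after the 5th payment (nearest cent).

€4,679.88

Monthly rate r = 12.7%/12 = 1.05833% = 0.0105833.
Each month: B ← B·(1+r) − €168.23.
Month 1: interest €55.62; balance after payment €5,142.39.
Month 2: interest €54.42; balance after payment €5,028.58.
Month 3: interest €53.22; balance after payment €4,913.57.
Month 4: interest €52.00; balance after payment €4,797.34.
Month 5: interest €50.77; balance after payment €4,679.88.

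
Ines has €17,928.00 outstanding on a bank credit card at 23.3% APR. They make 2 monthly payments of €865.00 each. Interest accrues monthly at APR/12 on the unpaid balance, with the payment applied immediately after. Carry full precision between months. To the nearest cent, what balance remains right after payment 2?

Monthly rate r = 23.3%/12 = 1.94167% = 0.0194167.
Each month: B ← B·(1+r) − €865.00.
Month 1: interest €348.10; balance after payment €17,411.10.
Month 2: interest €338.07; balance after payment €16,884.17.

€16,884.17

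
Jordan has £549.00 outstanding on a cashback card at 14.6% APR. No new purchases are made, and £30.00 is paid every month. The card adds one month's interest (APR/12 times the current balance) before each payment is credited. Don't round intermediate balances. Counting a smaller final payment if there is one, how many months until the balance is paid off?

21 payments

Monthly rate r = 14.6%/12 = 1.21667% = 0.0121667.
Recurrence: B ← B·(1+r) − £30.00.
Month 1: interest £6.68; balance after payment £525.68.
Month 2: interest £6.40; balance after payment £502.08.
Closed form: n = −ln(1 − rB₀/P)/ln(1+r) = −ln(0.77735)/ln(1.01217) ≈ 20.827, so the balance reaches zero during payment 21.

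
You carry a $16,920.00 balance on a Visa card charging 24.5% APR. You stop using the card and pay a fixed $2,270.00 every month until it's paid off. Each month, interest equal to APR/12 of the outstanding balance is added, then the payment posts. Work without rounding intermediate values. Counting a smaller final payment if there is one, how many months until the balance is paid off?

Monthly rate r = 24.5%/12 = 2.04167% = 0.0204167.
Recurrence: B ← B·(1+r) − $2,270.00.
Month 1: interest $345.45; balance after payment $14,995.45.
Month 2: interest $306.16; balance after payment $13,031.61.
Closed form: n = −ln(1 − rB₀/P)/ln(1+r) = −ln(0.84782)/ln(1.02042) ≈ 8.168, so the balance reaches zero during payment 9.

9 months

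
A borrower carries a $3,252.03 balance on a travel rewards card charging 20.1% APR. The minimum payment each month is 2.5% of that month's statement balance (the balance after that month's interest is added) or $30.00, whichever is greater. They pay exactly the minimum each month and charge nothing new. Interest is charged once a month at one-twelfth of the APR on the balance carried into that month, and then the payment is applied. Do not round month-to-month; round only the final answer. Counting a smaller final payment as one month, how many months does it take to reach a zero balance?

Monthly rate r = 20.1%/12 = 1.675% = 0.01675.
While 2.5% of the post-interest balance exceeds $30.00, each month B ← (B·(1+r))·(1 − 0.025), i.e. B shrinks by the factor (1+r)·0.975 = 0.99133.
This holds for months 1–117. Entering month 118 the balance is $1,174.23; 2.5% of the post-interest balance is now below $30.00, so the flat $30.00 minimum applies from here.
From month 118 a fixed $30.00 at rate r clears $1,174.23 in 65 more payments. Total: 117 + 65 = 182 months.

182 months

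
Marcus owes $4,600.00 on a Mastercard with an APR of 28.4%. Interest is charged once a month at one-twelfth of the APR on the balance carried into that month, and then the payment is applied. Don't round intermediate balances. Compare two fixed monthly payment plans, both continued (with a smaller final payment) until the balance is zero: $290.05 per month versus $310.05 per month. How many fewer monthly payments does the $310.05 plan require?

Monthly rate r = 28.4%/12 = 2.36667% = 0.0236667.
At $290.05/mo: n = ⌈−ln(1 − rB₀/P)/ln(1+r)⌉ = 21 payments (last $34.14); total interest = total paid − $4,600.00 = $1,235.14.
At $310.05/mo: 19 payments (last $153.07); total interest $1,133.97.
Payments saved = 21 − 19 = 2.

2 fewer payments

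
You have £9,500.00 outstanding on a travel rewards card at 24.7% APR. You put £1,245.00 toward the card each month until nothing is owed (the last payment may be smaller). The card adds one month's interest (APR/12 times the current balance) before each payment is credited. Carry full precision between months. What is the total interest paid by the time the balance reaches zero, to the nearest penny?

Monthly rate r = 24.7%/12 = 2.05833% = 0.0205833.
Payoff takes n = ⌈−ln(1 − rB₀/P)/ln(1+r)⌉ = ⌈8.386⌉ = 9 payments; the last is £483.70.
Total paid = 8·£1,245.00 + £483.70 = £10,443.70.
Total interest = total paid − principal = £10,443.70 − £9,500.00 = £943.70.

£943.70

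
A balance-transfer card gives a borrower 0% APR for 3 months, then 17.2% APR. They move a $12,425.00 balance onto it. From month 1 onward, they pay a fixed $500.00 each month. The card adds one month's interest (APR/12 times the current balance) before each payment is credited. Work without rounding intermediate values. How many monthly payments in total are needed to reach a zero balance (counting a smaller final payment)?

Promo months 1–3 at r₀ = 0%/12 = 0; months 4+ at r₁ = 17.2%/12 = 0.0143333.
After month 3 (no interest yet): B = $12,425.00 − 3·$500.00 = $10,925.00.
Then at r₁ with $500.00/mo: n₂ = −ln(1 − r₁·B/P)/ln(1+r₁) ≈ 26.40 → 27 more payments.

30 payments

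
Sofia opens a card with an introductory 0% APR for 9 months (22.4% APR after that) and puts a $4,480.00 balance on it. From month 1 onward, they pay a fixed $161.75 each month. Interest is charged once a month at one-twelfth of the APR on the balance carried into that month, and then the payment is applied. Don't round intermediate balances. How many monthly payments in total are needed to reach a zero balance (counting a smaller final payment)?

Promo months 1–9 at r₀ = 0%/12 = 0; months 10+ at r₁ = 22.4%/12 = 0.0186667.
After month 9 (no interest yet): B = $4,480.00 − 9·$161.75 = $3,024.25.
Then at r₁ with $161.75/mo: n₂ = −ln(1 − r₁·B/P)/ln(1+r₁) ≈ 23.21 → 24 more payments.

33 payments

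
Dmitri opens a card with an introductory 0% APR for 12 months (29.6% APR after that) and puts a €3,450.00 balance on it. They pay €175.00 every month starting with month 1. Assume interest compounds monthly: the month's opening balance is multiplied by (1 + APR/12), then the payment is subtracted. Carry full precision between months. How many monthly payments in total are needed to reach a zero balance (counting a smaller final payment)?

Promo months 1–12 at r₀ = 0%/12 = 0; months 13+ at r₁ = 29.6%/12 = 0.0246667.
After month 12 (no interest yet): B = €3,450.00 − 12·€175.00 = €1,350.00.
Then at r₁ with €175.00/mo: n₂ = −ln(1 − r₁·B/P)/ln(1+r₁) ≈ 8.66 → 9 more payments.

21 payments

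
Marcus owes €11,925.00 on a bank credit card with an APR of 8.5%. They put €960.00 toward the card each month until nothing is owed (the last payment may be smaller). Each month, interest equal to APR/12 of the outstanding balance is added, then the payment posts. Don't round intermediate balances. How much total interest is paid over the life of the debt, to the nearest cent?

Monthly rate r = 8.5%/12 = 0.708333% = 0.00708333.
Payoff takes n = ⌈−ln(1 − rB₀/P)/ln(1+r)⌉ = ⌈13.049⌉ = 14 payments; the last is €46.90.
Total paid = 13·€960.00 + €46.90 = €12,526.90.
Total interest = total paid − principal = €12,526.90 − €11,925.00 = €601.90.

€601.90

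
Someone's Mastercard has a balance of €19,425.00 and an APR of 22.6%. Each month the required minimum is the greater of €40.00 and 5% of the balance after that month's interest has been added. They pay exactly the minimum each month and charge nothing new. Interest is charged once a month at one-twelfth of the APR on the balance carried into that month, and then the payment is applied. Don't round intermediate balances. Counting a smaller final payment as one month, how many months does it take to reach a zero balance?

124 months

Monthly rate r = 22.6%/12 = 1.88333% = 0.0188333.
While 5% of the post-interest balance exceeds €40.00, each month B ← (B·(1+r))·(1 − 0.05), i.e. B shrinks by the factor (1+r)·0.95 = 0.96789.
This holds for months 1–99. Entering month 100 the balance is €767.73; 5% of the post-interest balance is now below €40.00, so the flat €40.00 minimum applies from here.
From month 100 a fixed €40.00 at rate r clears €767.73 in 25 more payments. Total: 99 + 25 = 124 months.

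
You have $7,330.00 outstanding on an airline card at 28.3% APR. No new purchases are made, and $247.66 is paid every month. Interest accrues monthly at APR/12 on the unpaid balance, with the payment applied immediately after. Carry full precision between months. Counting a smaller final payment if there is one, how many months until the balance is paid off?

Monthly rate r = 28.3%/12 = 2.35833% = 0.0235833.
Recurrence: B ← B·(1+r) − $247.66.
Month 1: interest $172.87; balance after payment $7,255.21.
Month 2: interest $171.10; balance after payment $7,178.65.
Closed form: n = −ln(1 − rB₀/P)/ln(1+r) = −ln(0.302)/ln(1.02358) ≈ 51.366, so the balance reaches zero during payment 52.

52 months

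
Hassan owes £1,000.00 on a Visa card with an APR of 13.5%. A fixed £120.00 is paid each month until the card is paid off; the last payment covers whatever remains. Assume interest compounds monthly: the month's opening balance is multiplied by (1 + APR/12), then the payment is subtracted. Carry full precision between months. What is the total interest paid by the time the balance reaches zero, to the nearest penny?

Monthly rate r = 13.5%/12 = 1.125% = 0.01125.
Payoff takes n = ⌈−ln(1 − rB₀/P)/ln(1+r)⌉ = ⌈8.799⌉ = 9 payments; the last is £96.03.
Total paid = 8·£120.00 + £96.03 = £1,056.03.
Total interest = total paid − principal = £1,056.03 − £1,000.00 = £56.03.

£56.03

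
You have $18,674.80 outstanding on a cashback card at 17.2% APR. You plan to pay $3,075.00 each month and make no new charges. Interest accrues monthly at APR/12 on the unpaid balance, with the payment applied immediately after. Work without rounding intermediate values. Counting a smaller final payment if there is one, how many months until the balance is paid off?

7 payments

Monthly rate r = 17.2%/12 = 1.43333% = 0.0143333.
Recurrence: B ← B·(1+r) − $3,075.00.
Month 1: interest $267.67; balance after payment $15,867.47.
Month 2: interest $227.43; balance after payment $13,019.91.
Closed form: n = −ln(1 − rB₀/P)/ln(1+r) = −ln(0.91295)/ln(1.01433) ≈ 6.399, so the balance reaches zero during payment 7.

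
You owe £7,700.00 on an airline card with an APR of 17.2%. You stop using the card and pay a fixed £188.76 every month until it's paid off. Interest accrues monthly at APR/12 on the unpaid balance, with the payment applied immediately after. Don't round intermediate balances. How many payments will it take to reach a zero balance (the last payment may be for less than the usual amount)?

62 months

Monthly rate r = 17.2%/12 = 1.43333% = 0.0143333.
Recurrence: B ← B·(1+r) − £188.76.
Month 1: interest £110.37; balance after payment £7,621.61.
Month 2: interest £109.24; balance after payment £7,542.09.
Closed form: n = −ln(1 − rB₀/P)/ln(1+r) = −ln(0.41531)/ln(1.01433) ≈ 61.746, so the balance reaches zero during payment 62.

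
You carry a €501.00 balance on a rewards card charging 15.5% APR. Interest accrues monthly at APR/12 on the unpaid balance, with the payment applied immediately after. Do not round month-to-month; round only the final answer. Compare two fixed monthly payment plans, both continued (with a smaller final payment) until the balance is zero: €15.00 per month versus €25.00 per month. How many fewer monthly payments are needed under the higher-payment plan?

Monthly rate r = 15.5%/12 = 1.29167% = 0.0129167.
At €15.00/mo: n = ⌈−ln(1 − rB₀/P)/ln(1+r)⌉ = 44 payments (last €14.90); total interest = total paid − €501.00 = €158.90.
At €25.00/mo: 24 payments (last €8.55); total interest €82.55.
Payments saved = 44 − 24 = 20.

20 fewer payments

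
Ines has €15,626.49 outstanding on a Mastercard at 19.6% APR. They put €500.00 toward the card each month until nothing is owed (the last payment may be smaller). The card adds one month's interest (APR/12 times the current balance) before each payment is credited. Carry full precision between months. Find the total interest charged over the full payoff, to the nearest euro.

€6,418

Monthly rate r = 19.6%/12 = 1.63333% = 0.0163333.
Payoff takes n = ⌈−ln(1 − rB₀/P)/ln(1+r)⌉ = ⌈44.089⌉ = 45 payments; the last is €44.75.
Total paid = 44·€500.00 + €44.75 = €22,044.75.
Total interest = total paid − principal = €22,044.75 − €15,626.49 = €6,418.26.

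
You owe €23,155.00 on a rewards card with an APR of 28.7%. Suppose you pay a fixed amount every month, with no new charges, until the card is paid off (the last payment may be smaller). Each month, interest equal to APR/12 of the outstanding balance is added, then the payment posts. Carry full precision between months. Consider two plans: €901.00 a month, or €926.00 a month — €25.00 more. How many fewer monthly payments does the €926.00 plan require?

2 fewer payments

Monthly rate r = 28.7%/12 = 2.39167% = 0.0239167.
At €901.00/mo: n = ⌈−ln(1 − rB₀/P)/ln(1+r)⌉ = 41 payments (last €313.90); total interest = total paid − €23,155.00 = €13,198.90.
At €926.00/mo: 39 payments (last €523.06); total interest €12,556.06.
Payments saved = 41 − 39 = 2.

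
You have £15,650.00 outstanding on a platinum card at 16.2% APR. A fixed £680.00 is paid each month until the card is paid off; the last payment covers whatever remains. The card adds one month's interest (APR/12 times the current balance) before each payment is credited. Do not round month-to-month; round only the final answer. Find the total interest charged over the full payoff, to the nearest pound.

Monthly rate r = 16.2%/12 = 1.35% = 0.0135.
Payoff takes n = ⌈−ln(1 − rB₀/P)/ln(1+r)⌉ = ⌈27.747⌉ = 28 payments; the last is £508.72.
Total paid = 27·£680.00 + £508.72 = £18,868.72.
Total interest = total paid − principal = £18,868.72 − £15,650.00 = £3,218.72.

£3,219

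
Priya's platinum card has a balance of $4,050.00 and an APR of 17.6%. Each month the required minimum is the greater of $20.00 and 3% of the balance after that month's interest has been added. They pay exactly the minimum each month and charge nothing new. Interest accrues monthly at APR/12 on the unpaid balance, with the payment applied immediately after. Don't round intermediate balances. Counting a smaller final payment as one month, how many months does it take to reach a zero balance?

160 months

Monthly rate r = 17.6%/12 = 1.46667% = 0.0146667.
While 3% of the post-interest balance exceeds $20.00, each month B ← (B·(1+r))·(1 − 0.03), i.e. B shrinks by the factor (1+r)·0.97 = 0.98423.
This holds for months 1–115. Entering month 116 the balance is $650.72; 3% of the post-interest balance is now below $20.00, so the flat $20.00 minimum applies from here.
From month 116 a fixed $20.00 at rate r clears $650.72 in 45 more payments. Total: 115 + 45 = 160 months.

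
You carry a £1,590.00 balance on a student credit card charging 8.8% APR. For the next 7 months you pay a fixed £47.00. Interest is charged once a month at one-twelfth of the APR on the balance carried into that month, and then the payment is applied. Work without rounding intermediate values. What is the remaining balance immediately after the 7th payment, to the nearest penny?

£1,337.11

Monthly rate r = 8.8%/12 = 0.733333% = 0.00733333.
Each month: B ← B·(1+r) − £47.00.
Month 1: interest £11.66; balance after payment £1,554.66.
Month 2: interest £11.40; balance after payment £1,519.06.
Month 3: interest £11.14; balance after payment £1,483.20.
Month 4: interest £10.88; balance after payment £1,447.08.
Month 5: interest £10.61; balance after payment £1,410.69.
Month 6: interest £10.35; balance after payment £1,374.03.
Month 7: interest £10.08; balance after payment £1,337.11.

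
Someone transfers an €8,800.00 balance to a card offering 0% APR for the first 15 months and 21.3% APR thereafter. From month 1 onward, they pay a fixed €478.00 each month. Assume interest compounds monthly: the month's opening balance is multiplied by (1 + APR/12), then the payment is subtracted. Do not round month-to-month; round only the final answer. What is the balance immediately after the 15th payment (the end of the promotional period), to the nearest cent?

€1,630.00

Promo months 1–15 at r₀ = 0%/12 = 0; months 16+ at r₁ = 21.3%/12 = 0.01775.
After month 15 (no interest yet): B = €8,800.00 − 15·€478.00 = €1,630.00.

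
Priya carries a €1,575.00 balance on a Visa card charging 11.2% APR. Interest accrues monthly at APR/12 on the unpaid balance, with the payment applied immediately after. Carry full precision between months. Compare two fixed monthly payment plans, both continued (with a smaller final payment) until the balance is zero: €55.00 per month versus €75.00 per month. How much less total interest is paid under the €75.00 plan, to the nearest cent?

Monthly rate r = 11.2%/12 = 0.933333% = 0.00933333.
At €55.00/mo: n = ⌈−ln(1 − rB₀/P)/ln(1+r)⌉ = 34 payments (last €26.17); total interest = total paid − €1,575.00 = €266.17.
At €75.00/mo: 24 payments (last €36.29); total interest €186.29.
Interest saved = €266.17 − €186.29 = €79.88.

€79.88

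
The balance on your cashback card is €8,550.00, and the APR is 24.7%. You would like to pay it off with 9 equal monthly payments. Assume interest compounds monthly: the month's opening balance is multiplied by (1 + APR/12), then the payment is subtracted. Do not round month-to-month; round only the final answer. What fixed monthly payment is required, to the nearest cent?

€1,050.43

Monthly rate r = 24.7%/12 = 2.05833% = 0.0205833.
Level-payment amortization: P = B₀·r / (1 − (1+r)^(−n)) = 8550.00·0.0205833 / (1 − 1.02058^(−9)).
Denominator 1 − (1+r)^(−9) = 0.167539273.
P = 175.987 / 0.167539273 ≈ 1050.43.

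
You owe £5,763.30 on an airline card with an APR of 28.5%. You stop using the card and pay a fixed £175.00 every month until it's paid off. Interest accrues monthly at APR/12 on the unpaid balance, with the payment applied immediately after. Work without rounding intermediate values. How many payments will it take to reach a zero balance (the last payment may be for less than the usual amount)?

Monthly rate r = 28.5%/12 = 2.375% = 0.02375.
Recurrence: B ← B·(1+r) − £175.00.
Month 1: interest £136.88; balance after payment £5,725.18.
Month 2: interest £135.97; balance after payment £5,686.15.
Closed form: n = −ln(1 − rB₀/P)/ln(1+r) = −ln(0.21784)/ln(1.02375) ≈ 64.928, so the balance reaches zero during payment 65.

65 payments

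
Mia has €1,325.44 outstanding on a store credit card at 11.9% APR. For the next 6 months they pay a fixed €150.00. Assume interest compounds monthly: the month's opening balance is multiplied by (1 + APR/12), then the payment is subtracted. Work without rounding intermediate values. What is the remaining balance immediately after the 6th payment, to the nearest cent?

€483.68

Monthly rate r = 11.9%/12 = 0.991667% = 0.00991667.
Each month: B ← B·(1+r) − €150.00.
Month 1: interest €13.14; balance after payment €1,188.58.
Month 2: interest €11.79; balance after payment €1,050.37.
Month 3: interest €10.42; balance after payment €910.79.
Month 4: interest €9.03; balance after payment €769.82.
Month 5: interest €7.63; balance after payment €627.45.
Month 6: interest €6.22; balance after payment €483.68.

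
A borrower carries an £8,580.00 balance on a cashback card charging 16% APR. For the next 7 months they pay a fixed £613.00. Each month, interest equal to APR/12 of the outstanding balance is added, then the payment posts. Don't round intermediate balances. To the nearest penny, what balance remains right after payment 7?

£4,947.05

Monthly rate r = 16%/12 = 1.33333% = 0.0133333.
Each month: B ← B·(1+r) − £613.00.
Month 1: interest £114.40; balance after payment £8,081.40.
Month 2: interest £107.75; balance after payment £7,576.15.
Month 3: interest £101.02; balance after payment £7,064.17.
Month 4: interest £94.19; balance after payment £6,545.36.
Month 5: interest £87.27; balance after payment £6,019.63.
Month 6: interest £80.26; balance after payment £5,486.89.
Month 7: interest £73.16; balance after payment £4,947.05.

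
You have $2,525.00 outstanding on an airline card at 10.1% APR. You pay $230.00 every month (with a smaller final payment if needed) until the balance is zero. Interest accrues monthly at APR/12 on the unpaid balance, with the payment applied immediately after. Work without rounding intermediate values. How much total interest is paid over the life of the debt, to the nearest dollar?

Monthly rate r = 10.1%/12 = 0.841667% = 0.00841667.
Payoff takes n = ⌈−ln(1 − rB₀/P)/ln(1+r)⌉ = ⌈11.567⌉ = 12 payments; the last is $130.75.
Total paid = 11·$230.00 + $130.75 = $2,660.75.
Total interest = total paid − principal = $2,660.75 − $2,525.00 = $135.75.

$136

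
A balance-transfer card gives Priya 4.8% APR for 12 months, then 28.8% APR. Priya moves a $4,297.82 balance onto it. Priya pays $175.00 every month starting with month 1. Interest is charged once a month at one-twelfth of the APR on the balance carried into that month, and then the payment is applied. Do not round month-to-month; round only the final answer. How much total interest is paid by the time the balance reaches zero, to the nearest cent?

Promo months 1–12 at r₀ = 4.8%/12 = 0.004; months 13+ at r₁ = 28.8%/12 = 0.024.
After month 12: iterate B ← B·(1+r₀) − $175.00 for 12 months → $2,361.89.
Then at r₁ with $175.00/mo: n₂ = −ln(1 − r₁·B/P)/ln(1+r₁) ≈ 16.50 → 17 more payments.
Total paid = 28·$175.00 + $88.88 = $4,988.88; interest = $4,988.88 − $4,297.82 = $691.06.

$691.06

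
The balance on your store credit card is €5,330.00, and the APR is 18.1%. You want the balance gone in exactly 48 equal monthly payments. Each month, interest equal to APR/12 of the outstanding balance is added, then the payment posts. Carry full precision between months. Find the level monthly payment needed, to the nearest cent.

Monthly rate r = 18.1%/12 = 1.50833% = 0.0150833.
Level-payment amortization: P = B₀·r / (1 − (1+r)^(−n)) = 5330.00·0.0150833 / (1 − 1.01508^(−48)).
Denominator 1 − (1+r)^(−48) = 0.51256295.
P = 80.3942 / 0.51256295 ≈ 156.85.

€156.85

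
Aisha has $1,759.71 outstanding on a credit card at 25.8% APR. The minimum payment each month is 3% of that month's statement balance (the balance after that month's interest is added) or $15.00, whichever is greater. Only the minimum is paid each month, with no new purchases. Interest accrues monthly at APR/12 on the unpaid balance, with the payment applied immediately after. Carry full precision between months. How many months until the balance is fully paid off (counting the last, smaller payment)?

Monthly rate r = 25.8%/12 = 2.15% = 0.0215.
While 3% of the post-interest balance exceeds $15.00, each month B ← (B·(1+r))·(1 − 0.03), i.e. B shrinks by the factor (1+r)·0.97 = 0.99086.
This holds for months 1–140. Entering month 141 the balance is $486.25; 3% of the post-interest balance is now below $15.00, so the flat $15.00 minimum applies from here.
From month 141 a fixed $15.00 at rate r clears $486.25 in 57 more payments. Total: 140 + 57 = 197 months.

197 months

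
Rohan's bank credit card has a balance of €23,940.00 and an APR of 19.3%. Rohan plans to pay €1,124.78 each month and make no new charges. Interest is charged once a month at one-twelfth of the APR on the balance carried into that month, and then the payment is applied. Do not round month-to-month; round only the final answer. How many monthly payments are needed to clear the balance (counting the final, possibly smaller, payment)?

Monthly rate r = 19.3%/12 = 1.60833% = 0.0160833.
Recurrence: B ← B·(1+r) − €1,124.78.
Month 1: interest €385.04; balance after payment €23,200.26.
Month 2: interest €373.14; balance after payment €22,448.61.
Closed form: n = −ln(1 − rB₀/P)/ln(1+r) = −ln(0.65768)/ln(1.01608) ≈ 26.263, so the balance reaches zero during payment 27.

27 months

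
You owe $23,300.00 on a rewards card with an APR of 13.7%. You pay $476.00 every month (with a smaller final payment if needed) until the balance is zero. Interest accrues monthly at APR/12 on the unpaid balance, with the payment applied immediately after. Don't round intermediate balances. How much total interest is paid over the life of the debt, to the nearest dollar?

Monthly rate r = 13.7%/12 = 1.14167% = 0.0114167.
Payoff takes n = ⌈−ln(1 − rB₀/P)/ln(1+r)⌉ = ⌈72.089⌉ = 73 payments; the last is $42.44.
Total paid = 72·$476.00 + $42.44 = $34,314.44.
Total interest = total paid − principal = $34,314.44 − $23,300.00 = $11,014.44.

$11,014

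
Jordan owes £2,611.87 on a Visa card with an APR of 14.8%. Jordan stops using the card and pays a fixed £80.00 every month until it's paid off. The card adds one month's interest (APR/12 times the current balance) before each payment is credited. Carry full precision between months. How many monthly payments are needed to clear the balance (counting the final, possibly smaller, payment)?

43 payments

Monthly rate r = 14.8%/12 = 1.23333% = 0.0123333.
Recurrence: B ← B·(1+r) − £80.00.
Month 1: interest £32.21; balance after payment £2,564.08.
Month 2: interest £31.62; balance after payment £2,515.71.
Closed form: n = −ln(1 − rB₀/P)/ln(1+r) = −ln(0.59734)/ln(1.01233) ≈ 42.036, so the balance reaches zero during payment 43.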